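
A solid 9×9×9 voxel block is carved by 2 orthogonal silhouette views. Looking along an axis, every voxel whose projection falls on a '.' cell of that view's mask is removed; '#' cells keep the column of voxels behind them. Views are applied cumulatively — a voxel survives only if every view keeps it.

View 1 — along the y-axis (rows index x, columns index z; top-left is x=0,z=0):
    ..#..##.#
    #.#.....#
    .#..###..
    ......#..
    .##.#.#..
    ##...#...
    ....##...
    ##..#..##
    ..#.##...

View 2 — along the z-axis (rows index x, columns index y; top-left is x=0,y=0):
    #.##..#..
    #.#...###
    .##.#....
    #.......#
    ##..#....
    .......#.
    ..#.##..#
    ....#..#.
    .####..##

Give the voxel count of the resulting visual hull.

voxel count = 96

before carving: 729 voxels (9×9×9)
carve view 1 (along y, XZ-mask fill 29/81): 261 voxels remain
carve view 2 (along z, XY-mask fill 30/81): 96 voxels remain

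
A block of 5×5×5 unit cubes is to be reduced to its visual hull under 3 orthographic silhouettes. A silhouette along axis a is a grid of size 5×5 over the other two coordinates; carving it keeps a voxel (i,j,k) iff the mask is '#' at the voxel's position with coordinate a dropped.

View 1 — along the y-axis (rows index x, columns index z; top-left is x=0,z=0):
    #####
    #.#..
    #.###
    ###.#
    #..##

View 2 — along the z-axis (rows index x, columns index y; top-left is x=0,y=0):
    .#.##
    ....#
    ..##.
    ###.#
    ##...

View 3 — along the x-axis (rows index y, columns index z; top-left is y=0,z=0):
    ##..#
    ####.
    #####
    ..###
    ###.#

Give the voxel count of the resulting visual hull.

38 voxels

start: 5×5×5 = 125 voxels
V1 y: intersect with XZ mask (18 set) -- 90 left
V2 z: intersect with XY mask (12 set) -- 47 left
V3 x: intersect with YZ mask (19 set) -- 38 left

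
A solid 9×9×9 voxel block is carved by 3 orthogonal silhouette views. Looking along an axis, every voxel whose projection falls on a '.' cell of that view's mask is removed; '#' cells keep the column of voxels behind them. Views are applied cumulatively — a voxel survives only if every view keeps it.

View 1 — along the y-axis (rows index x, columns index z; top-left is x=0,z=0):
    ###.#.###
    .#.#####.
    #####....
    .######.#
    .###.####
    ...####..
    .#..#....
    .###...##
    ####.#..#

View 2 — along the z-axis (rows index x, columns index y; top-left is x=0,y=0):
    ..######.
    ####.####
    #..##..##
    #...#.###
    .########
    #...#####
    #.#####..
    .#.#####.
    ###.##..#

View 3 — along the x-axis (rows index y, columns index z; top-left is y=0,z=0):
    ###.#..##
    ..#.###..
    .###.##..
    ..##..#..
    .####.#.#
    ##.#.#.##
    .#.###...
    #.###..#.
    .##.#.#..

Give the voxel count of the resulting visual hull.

|visual hull| = 172

initial block: 9^3 = 729
step 1: project along y, AND mask (49/81) → |grid| = 441
step 2: project along z, AND mask (56/81) → |grid| = 308
step 3: project along x, AND mask (43/81) → |grid| = 172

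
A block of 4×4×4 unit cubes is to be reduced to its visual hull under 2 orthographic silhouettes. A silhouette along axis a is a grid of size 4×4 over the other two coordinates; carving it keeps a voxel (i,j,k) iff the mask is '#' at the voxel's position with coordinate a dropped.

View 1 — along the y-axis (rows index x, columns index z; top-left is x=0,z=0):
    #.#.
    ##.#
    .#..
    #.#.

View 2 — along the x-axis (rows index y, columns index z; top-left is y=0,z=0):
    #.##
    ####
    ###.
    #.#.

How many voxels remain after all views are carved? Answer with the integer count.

start: 4×4×4 = 64 voxels
step 1: project along y, AND mask (8/16) → |grid| = 32
step 2: project along x, AND mask (12/16) → |grid| = 26

26 voxels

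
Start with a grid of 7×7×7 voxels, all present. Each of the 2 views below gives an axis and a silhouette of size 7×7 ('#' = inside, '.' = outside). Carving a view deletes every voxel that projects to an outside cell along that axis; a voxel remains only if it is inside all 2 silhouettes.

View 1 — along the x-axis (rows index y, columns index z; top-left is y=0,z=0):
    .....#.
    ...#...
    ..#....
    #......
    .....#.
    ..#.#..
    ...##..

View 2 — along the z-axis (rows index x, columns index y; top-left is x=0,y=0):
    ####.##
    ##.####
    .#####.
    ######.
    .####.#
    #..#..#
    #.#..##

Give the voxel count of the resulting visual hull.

initial block: 7^3 = 343
carve view 1 (along x, YZ-mask fill 9/49): 63 voxels remain
carve view 2 (along z, XY-mask fill 35/49): 45 voxels remain

voxel count = 45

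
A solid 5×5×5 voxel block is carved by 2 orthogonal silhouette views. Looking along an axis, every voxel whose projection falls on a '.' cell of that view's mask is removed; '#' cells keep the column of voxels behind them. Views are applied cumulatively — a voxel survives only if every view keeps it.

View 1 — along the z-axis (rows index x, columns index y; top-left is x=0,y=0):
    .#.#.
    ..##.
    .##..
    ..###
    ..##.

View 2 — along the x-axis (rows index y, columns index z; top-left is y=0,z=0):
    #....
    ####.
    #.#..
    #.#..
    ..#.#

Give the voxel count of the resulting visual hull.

|visual hull| = 26

initial block: 5^3 = 125
  1. axis=2 (XY plane), |mask|=11  ⇒  voxels=55
  2. axis=0 (YZ plane), |mask|=11  ⇒  voxels=26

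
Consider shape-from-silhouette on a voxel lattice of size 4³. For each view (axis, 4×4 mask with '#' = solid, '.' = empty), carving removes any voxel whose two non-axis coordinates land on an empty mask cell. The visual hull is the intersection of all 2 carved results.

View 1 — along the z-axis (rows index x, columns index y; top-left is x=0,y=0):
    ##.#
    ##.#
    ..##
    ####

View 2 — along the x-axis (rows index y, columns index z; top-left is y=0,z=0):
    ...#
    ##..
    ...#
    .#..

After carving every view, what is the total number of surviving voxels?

before carving: 64 voxels (4×4×4)
V1 z: intersect with XY mask (12 set) -- 48 left
V2 x: intersect with YZ mask (5 set) -- 15 left

remaining voxels: 15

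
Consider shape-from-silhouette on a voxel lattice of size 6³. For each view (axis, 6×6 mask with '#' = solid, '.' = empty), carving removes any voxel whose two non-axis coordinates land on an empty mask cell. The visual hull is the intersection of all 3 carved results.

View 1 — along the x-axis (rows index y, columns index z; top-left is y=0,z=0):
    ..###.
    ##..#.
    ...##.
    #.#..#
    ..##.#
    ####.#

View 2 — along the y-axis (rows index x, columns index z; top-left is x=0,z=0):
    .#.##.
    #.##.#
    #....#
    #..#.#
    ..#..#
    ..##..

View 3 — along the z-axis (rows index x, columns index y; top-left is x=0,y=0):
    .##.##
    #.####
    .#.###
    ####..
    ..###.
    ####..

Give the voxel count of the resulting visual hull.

voxel count = 39

full grid |V| = 216
step 1: project along x, AND mask (19/36) → |grid| = 114
step 2: project along y, AND mask (16/36) → |grid| = 54
step 3: project along z, AND mask (24/36) → |grid| = 39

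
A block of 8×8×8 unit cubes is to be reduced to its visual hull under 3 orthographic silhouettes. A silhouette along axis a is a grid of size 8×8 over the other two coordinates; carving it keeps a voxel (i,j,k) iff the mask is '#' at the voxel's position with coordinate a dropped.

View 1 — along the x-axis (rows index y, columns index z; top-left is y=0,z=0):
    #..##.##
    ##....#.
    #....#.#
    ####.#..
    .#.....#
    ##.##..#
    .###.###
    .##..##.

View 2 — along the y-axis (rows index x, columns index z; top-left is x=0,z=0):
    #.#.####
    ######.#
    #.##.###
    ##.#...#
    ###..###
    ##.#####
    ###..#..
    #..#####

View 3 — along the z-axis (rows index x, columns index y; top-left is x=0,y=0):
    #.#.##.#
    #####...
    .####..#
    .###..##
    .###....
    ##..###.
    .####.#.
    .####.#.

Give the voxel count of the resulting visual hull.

remaining voxels: 109

full grid |V| = 512
after view 1 [x-axis, 33 of 64 cells solid] → remaining = 264
after view 2 [y-axis, 46 of 64 cells solid] → remaining = 196
after view 3 [z-axis, 38 of 64 cells solid] → remaining = 109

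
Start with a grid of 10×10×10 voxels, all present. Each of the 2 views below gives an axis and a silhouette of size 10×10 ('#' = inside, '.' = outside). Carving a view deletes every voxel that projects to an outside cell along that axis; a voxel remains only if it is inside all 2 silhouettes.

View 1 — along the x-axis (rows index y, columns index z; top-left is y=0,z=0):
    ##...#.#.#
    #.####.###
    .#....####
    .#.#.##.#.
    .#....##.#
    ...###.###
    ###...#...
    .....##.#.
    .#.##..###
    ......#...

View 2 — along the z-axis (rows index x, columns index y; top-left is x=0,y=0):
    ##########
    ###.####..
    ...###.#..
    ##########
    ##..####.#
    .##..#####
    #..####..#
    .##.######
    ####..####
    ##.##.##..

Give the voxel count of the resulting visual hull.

339 voxels

start: 10×10×10 = 1000 voxels
[1] x-view keeps 47 columns → grid now 470
[2] z-view keeps 73 columns → grid now 339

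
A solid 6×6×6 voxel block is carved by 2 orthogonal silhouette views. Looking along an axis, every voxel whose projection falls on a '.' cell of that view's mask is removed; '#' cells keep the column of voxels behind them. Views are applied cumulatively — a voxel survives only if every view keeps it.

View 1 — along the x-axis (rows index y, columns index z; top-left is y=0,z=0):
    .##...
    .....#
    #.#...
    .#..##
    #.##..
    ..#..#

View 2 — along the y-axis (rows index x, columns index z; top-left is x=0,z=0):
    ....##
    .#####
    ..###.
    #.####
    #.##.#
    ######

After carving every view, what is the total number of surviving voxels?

|visual hull| = 55

before carving: 216 voxels (6×6×6)
V1 x: intersect with YZ mask (13 set) -- 78 left
V2 y: intersect with XZ mask (25 set) -- 55 left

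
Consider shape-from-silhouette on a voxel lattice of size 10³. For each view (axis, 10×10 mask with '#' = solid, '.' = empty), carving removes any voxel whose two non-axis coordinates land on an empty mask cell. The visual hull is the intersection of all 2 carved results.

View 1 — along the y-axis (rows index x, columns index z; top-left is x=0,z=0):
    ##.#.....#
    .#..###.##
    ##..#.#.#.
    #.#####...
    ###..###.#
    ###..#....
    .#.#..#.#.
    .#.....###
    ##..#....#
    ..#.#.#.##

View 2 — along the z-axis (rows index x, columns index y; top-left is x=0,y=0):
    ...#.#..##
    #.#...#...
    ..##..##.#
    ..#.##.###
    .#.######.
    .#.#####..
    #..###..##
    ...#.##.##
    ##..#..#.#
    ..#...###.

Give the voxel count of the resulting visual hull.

remaining voxels: 252

full grid |V| = 1000
[1] y-view keeps 49 columns → grid now 490
[2] z-view keeps 51 columns → grid now 252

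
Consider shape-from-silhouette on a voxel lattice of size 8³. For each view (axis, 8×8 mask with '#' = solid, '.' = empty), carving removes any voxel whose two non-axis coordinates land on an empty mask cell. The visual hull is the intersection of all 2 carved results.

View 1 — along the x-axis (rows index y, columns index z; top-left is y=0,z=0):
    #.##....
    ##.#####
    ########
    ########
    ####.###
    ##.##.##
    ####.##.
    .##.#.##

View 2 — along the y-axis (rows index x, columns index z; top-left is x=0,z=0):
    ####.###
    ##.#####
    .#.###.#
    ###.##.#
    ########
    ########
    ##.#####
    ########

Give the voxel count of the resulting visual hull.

349 voxels

before carving: 512 voxels (8×8×8)
carve view 1 (along x, YZ-mask fill 50/64): 400 voxels remain
carve view 2 (along y, XZ-mask fill 56/64): 349 voxels remain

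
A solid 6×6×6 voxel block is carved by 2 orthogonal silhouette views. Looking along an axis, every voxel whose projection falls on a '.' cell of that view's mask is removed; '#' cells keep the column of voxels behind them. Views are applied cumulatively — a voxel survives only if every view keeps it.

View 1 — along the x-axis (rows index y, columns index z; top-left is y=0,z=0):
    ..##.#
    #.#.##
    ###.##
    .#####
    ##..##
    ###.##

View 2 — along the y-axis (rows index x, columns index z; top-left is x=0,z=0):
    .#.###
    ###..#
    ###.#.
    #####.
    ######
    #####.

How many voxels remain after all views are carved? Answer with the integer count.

initial block: 6^3 = 216
[1] x-view keeps 26 columns → grid now 156
[2] y-view keeps 28 columns → grid now 120

120 voxels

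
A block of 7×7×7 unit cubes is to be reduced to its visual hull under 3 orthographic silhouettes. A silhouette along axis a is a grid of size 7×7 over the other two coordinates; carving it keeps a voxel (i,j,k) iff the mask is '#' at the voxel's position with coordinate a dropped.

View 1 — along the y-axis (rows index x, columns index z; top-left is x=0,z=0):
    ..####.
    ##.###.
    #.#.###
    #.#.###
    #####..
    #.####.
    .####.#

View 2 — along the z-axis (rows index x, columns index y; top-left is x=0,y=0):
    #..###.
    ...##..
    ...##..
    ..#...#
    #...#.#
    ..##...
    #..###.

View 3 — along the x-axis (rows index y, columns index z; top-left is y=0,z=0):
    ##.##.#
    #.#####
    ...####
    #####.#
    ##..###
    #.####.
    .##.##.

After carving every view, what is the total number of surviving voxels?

65 voxels

start: 7×7×7 = 343 voxels
carve view 1 (along y, XZ-mask fill 34/49): 238 voxels remain
carve view 2 (along z, XY-mask fill 19/49): 91 voxels remain
carve view 3 (along x, YZ-mask fill 35/49): 65 voxels remain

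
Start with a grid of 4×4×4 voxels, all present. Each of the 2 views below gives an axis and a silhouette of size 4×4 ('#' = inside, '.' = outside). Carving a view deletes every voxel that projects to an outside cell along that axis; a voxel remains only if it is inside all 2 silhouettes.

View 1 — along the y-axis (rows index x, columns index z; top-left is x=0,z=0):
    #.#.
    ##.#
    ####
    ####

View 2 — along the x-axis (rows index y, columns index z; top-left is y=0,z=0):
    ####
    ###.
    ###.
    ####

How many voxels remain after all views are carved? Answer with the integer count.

remaining voxels: 46

start: 4×4×4 = 64 voxels
  1. axis=1 (XZ plane), |mask|=13  ⇒  voxels=52
  2. axis=0 (YZ plane), |mask|=14  ⇒  voxels=46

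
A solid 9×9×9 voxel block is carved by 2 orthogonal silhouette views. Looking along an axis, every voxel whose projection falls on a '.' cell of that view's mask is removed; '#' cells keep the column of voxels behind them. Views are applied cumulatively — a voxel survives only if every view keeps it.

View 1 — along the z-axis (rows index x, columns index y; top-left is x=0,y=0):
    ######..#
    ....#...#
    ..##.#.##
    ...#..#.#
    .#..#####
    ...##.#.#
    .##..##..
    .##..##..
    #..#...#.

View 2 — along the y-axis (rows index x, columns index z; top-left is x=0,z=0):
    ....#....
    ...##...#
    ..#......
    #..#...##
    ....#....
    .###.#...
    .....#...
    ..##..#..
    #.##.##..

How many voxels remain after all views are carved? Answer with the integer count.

full grid |V| = 729
carve view 1 (along z, XY-mask fill 38/81): 342 voxels remain
carve view 2 (along y, XZ-mask fill 23/81): 83 voxels remain

remaining voxels: 83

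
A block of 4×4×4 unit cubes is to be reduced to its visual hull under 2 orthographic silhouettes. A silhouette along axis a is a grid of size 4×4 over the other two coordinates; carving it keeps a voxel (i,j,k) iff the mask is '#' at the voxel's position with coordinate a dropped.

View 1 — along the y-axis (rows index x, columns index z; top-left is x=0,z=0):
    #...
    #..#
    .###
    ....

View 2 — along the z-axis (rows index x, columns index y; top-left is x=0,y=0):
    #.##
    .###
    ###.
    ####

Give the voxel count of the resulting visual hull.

18 voxels

before carving: 64 voxels (4×4×4)
[1] y-view keeps 6 columns → grid now 24
[2] z-view keeps 13 columns → grid now 18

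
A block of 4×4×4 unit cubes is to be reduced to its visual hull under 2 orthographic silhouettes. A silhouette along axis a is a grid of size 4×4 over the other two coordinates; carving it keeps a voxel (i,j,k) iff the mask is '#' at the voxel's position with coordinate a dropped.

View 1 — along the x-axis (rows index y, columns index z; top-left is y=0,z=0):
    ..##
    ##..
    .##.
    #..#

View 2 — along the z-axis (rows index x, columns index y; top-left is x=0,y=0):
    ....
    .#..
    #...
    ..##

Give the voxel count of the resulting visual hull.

8 voxels

full grid |V| = 64
carve view 1 (along x, YZ-mask fill 8/16): 32 voxels remain
carve view 2 (along z, XY-mask fill 4/16): 8 voxels remain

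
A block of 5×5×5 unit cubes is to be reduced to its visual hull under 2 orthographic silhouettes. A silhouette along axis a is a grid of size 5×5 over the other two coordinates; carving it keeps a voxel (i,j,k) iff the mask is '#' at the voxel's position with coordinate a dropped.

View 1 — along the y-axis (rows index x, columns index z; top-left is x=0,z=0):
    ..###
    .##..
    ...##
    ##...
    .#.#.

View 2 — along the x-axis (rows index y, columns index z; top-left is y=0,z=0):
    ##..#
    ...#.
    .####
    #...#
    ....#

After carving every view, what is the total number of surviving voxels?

start: 5×5×5 = 125 voxels
carve view 1 (along y, XZ-mask fill 11/25): 55 voxels remain
carve view 2 (along x, YZ-mask fill 11/25): 24 voxels remain

voxel count = 24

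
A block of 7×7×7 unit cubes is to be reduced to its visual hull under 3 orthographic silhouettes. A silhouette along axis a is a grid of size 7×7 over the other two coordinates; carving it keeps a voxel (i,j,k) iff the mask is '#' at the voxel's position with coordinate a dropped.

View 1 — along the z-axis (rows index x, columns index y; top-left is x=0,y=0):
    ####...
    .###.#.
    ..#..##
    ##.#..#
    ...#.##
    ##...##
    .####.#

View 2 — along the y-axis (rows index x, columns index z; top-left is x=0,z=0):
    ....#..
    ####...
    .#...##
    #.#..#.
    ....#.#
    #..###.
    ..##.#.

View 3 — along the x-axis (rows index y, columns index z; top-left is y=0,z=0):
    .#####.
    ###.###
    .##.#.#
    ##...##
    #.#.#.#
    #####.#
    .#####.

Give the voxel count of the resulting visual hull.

full grid |V| = 343
step 1: project along z, AND mask (27/49) → |grid| = 189
step 2: project along y, AND mask (20/49) → |grid| = 78
step 3: project along x, AND mask (34/49) → |grid| = 53

53 voxels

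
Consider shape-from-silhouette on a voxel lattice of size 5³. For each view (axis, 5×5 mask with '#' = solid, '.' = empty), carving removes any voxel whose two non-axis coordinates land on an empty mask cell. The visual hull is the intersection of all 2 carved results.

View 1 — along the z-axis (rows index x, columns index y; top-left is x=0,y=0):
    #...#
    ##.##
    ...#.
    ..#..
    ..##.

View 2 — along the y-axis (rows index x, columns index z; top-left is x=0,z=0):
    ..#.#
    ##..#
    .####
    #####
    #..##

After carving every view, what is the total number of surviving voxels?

before carving: 125 voxels (5×5×5)
carve view 1 (along z, XY-mask fill 10/25): 50 voxels remain
carve view 2 (along y, XZ-mask fill 17/25): 31 voxels remain

|visual hull| = 31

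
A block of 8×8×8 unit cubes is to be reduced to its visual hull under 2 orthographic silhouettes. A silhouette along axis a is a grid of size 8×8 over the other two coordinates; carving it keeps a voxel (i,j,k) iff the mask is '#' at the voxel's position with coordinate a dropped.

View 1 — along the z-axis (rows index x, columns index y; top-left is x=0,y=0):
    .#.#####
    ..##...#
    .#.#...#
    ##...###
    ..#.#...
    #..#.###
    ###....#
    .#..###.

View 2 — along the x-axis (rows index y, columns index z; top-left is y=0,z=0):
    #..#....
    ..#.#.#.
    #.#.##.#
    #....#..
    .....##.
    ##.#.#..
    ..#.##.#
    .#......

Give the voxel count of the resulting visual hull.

start: 8×8×8 = 512 voxels
[1] z-view keeps 32 columns → grid now 256
[2] x-view keeps 23 columns → grid now 88

remaining voxels: 88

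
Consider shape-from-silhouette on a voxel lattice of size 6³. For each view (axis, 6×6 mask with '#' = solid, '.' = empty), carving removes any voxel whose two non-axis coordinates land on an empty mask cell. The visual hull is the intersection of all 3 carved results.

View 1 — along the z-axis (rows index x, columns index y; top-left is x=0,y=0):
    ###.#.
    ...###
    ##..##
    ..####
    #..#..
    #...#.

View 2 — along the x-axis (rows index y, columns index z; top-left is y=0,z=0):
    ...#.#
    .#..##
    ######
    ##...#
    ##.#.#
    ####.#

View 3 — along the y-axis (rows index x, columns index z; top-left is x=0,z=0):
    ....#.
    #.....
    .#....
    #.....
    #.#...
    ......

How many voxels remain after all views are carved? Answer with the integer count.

before carving: 216 voxels (6×6×6)
V1 z: intersect with XY mask (19 set) -- 114 left
V2 x: intersect with YZ mask (23 set) -- 70 left
V3 y: intersect with XZ mask (6 set) -- 13 left

13 voxels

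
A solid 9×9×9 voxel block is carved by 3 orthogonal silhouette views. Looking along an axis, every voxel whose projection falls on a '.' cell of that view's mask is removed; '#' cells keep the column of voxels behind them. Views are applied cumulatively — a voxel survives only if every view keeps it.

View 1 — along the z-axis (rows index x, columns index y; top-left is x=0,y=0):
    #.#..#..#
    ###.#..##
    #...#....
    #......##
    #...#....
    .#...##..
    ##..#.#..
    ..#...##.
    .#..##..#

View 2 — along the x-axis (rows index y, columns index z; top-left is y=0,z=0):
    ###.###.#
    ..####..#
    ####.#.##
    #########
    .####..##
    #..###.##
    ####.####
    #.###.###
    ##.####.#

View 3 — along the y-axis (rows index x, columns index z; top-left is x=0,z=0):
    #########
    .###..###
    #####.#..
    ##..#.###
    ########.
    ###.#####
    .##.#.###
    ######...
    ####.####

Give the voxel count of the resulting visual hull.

remaining voxels: 156

initial block: 9^3 = 729
step 1: project along z, AND mask (31/81) → |grid| = 279
step 2: project along x, AND mask (62/81) → |grid| = 204
step 3: project along y, AND mask (63/81) → |grid| = 156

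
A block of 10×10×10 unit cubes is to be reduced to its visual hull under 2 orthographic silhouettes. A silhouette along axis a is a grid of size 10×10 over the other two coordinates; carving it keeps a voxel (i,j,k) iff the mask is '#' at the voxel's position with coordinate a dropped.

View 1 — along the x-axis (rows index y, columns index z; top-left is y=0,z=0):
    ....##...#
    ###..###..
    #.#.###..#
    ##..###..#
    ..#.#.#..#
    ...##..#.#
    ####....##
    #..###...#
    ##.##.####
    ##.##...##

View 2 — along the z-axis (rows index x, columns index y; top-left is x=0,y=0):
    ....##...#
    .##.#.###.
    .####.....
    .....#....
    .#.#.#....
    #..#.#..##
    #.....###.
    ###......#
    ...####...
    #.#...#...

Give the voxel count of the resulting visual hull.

initial block: 10^3 = 1000
after view 1 [x-axis, 54 of 100 cells solid] → remaining = 540
after view 2 [z-axis, 37 of 100 cells solid] → remaining = 196

remaining voxels: 196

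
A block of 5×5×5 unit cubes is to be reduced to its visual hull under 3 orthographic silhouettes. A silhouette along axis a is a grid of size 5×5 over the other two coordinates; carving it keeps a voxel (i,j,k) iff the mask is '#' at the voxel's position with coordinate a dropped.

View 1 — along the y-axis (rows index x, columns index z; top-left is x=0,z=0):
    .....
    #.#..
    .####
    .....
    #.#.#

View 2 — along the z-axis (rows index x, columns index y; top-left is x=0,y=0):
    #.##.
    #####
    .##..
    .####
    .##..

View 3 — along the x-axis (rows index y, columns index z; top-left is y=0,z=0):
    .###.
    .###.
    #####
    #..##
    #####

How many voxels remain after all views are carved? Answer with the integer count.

start: 5×5×5 = 125 voxels
step 1: project along y, AND mask (9/25) → |grid| = 45
step 2: project along z, AND mask (16/25) → |grid| = 24
step 3: project along x, AND mask (19/25) → |grid| = 18

voxel count = 18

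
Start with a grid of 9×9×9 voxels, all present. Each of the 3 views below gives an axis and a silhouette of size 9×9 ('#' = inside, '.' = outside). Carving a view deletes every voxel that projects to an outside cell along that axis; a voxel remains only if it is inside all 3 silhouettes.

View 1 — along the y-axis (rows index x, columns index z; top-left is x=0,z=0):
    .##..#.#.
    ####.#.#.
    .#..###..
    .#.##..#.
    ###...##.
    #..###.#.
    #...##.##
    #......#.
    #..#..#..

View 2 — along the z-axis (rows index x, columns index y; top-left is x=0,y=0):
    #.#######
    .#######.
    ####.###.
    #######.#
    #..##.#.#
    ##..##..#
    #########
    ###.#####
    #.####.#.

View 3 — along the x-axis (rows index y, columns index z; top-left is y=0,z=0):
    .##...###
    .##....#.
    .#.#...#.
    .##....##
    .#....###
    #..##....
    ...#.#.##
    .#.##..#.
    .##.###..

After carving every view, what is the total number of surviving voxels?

114 voxels

full grid |V| = 729
  1. axis=1 (XZ plane), |mask|=38  ⇒  voxels=342
  2. axis=2 (XY plane), |mask|=63  ⇒  voxels=263
  3. axis=0 (YZ plane), |mask|=35  ⇒  voxels=114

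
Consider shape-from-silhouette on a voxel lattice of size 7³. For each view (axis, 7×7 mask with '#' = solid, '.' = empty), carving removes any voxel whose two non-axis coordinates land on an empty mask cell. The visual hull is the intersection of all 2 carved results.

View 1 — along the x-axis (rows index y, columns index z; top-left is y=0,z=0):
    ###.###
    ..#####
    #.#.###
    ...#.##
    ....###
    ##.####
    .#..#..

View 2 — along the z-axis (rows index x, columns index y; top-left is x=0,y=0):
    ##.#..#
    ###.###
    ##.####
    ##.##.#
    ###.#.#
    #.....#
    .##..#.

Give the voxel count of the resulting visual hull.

132 voxels

start: 7×7×7 = 343 voxels
after view 1 [x-axis, 30 of 49 cells solid] → remaining = 210
after view 2 [z-axis, 31 of 49 cells solid] → remaining = 132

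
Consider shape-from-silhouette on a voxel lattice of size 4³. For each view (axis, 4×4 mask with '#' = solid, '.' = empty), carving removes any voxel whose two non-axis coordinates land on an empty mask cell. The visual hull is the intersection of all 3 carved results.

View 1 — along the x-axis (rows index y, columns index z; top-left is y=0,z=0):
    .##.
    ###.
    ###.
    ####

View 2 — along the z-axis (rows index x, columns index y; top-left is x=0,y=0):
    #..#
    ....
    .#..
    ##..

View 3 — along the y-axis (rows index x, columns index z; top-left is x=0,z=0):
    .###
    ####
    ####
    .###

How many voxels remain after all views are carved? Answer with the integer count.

12 voxels

initial block: 4^3 = 64
  1. axis=0 (YZ plane), |mask|=12  ⇒  voxels=48
  2. axis=2 (XY plane), |mask|=5  ⇒  voxels=14
  3. axis=1 (XZ plane), |mask|=14  ⇒  voxels=12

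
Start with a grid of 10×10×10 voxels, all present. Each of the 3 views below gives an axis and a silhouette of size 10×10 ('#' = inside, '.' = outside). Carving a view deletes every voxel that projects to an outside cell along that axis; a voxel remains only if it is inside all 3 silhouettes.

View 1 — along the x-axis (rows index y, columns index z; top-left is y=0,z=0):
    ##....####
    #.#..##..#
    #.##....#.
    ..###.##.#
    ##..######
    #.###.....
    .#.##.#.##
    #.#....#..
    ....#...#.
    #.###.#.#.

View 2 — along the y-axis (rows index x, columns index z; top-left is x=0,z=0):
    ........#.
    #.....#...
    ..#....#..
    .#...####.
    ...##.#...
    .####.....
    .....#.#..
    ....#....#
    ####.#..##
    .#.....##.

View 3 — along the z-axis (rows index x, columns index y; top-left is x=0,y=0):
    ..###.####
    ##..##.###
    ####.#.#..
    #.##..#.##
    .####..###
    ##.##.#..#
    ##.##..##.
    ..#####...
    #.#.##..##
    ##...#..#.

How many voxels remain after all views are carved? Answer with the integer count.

voxel count = 98

initial block: 10^3 = 1000
  1. axis=0 (YZ plane), |mask|=50  ⇒  voxels=500
  2. axis=1 (XZ plane), |mask|=31  ⇒  voxels=151
  3. axis=2 (XY plane), |mask|=60  ⇒  voxels=98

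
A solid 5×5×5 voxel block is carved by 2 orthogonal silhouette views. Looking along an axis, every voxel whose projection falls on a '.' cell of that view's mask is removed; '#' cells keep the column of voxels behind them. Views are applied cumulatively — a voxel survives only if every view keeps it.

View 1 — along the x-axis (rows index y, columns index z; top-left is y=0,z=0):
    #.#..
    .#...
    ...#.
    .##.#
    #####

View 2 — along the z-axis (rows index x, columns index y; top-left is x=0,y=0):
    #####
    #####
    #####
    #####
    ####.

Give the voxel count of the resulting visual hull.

55 voxels

initial block: 5^3 = 125
after view 1 [x-axis, 12 of 25 cells solid] → remaining = 60
after view 2 [z-axis, 24 of 25 cells solid] → remaining = 55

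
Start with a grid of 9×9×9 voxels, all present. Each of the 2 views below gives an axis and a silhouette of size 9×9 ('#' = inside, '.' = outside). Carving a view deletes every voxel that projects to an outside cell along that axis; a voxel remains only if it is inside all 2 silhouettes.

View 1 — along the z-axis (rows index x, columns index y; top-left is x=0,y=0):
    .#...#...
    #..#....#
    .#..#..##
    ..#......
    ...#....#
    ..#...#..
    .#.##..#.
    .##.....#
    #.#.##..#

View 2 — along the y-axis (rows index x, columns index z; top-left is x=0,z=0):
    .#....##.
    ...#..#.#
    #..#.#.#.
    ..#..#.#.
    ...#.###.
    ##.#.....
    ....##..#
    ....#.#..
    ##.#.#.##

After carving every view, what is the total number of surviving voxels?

start: 9×9×9 = 729 voxels
step 1: project along z, AND mask (26/81) → |grid| = 234
step 2: project along y, AND mask (31/81) → |grid| = 96

remaining voxels: 96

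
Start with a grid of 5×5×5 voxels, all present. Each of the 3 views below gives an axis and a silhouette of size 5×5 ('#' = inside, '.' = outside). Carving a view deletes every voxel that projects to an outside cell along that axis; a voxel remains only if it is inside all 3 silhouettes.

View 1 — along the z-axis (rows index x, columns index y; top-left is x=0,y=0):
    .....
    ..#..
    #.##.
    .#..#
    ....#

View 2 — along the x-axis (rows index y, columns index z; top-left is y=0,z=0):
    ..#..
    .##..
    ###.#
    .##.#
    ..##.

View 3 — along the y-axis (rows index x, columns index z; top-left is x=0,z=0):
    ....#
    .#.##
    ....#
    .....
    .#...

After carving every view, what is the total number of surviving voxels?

before carving: 125 voxels (5×5×5)
[1] z-view keeps 7 columns → grid now 35
[2] x-view keeps 12 columns → grid now 18
[3] y-view keeps 6 columns → grid now 4

voxel count = 4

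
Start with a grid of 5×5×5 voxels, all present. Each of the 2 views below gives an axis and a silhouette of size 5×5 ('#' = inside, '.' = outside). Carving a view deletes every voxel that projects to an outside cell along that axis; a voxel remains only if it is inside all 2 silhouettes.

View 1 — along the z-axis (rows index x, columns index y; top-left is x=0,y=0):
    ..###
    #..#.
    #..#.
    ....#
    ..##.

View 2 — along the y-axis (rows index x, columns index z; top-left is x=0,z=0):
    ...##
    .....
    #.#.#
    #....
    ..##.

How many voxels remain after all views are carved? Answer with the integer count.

|visual hull| = 17

start: 5×5×5 = 125 voxels
V1 z: intersect with XY mask (10 set) -- 50 left
V2 y: intersect with XZ mask (8 set) -- 17 left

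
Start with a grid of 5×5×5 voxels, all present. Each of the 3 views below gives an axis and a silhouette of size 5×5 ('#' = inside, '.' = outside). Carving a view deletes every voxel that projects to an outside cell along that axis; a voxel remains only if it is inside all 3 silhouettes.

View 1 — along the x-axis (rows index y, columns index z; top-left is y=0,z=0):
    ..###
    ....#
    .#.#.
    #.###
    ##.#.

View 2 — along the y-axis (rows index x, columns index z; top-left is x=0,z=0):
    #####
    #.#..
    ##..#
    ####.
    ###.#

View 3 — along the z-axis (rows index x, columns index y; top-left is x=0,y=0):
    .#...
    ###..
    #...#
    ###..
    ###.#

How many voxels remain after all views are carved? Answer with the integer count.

15 voxels

full grid |V| = 125
[1] x-view keeps 13 columns → grid now 65
[2] y-view keeps 18 columns → grid now 43
[3] z-view keeps 13 columns → grid now 15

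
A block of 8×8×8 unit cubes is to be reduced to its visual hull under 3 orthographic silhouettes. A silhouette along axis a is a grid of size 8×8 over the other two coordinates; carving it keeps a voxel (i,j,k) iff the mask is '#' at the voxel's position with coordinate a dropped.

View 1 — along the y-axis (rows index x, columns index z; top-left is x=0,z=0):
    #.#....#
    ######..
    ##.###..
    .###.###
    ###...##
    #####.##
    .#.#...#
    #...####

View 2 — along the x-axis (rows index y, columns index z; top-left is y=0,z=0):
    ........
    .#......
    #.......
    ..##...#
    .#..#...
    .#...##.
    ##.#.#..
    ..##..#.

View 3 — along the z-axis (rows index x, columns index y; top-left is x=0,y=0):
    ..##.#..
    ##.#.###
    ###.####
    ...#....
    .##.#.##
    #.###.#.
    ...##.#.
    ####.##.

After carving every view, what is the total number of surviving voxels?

remaining voxels: 55

start: 8×8×8 = 512 voxels
  1. axis=1 (XZ plane), |mask|=40  ⇒  voxels=320
  2. axis=0 (YZ plane), |mask|=17  ⇒  voxels=87
  3. axis=2 (XY plane), |mask|=36  ⇒  voxels=55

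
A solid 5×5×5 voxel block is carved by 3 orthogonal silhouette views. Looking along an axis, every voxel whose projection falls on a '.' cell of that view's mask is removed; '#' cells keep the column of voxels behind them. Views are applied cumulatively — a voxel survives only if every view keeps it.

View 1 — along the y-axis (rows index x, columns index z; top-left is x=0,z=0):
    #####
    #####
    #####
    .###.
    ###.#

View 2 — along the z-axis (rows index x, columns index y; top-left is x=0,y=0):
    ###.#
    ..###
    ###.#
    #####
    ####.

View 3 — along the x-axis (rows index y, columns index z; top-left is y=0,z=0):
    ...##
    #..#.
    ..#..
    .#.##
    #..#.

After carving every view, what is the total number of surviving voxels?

|visual hull| = 31

start: 5×5×5 = 125 voxels
carve view 1 (along y, XZ-mask fill 22/25): 110 voxels remain
carve view 2 (along z, XY-mask fill 20/25): 86 voxels remain
carve view 3 (along x, YZ-mask fill 10/25): 31 voxels remain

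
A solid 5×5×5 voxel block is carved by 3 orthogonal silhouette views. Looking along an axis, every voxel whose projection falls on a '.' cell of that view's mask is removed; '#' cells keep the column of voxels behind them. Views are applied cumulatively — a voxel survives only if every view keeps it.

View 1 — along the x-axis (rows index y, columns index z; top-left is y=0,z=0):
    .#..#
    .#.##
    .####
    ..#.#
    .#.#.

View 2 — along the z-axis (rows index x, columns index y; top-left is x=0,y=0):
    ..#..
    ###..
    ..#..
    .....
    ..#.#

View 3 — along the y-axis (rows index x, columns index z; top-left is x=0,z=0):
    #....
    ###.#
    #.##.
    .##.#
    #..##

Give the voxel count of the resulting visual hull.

full grid |V| = 125
  1. axis=0 (YZ plane), |mask|=13  ⇒  voxels=65
  2. axis=2 (XY plane), |mask|=7  ⇒  voxels=23
  3. axis=1 (XZ plane), |mask|=14  ⇒  voxels=12

|visual hull| = 12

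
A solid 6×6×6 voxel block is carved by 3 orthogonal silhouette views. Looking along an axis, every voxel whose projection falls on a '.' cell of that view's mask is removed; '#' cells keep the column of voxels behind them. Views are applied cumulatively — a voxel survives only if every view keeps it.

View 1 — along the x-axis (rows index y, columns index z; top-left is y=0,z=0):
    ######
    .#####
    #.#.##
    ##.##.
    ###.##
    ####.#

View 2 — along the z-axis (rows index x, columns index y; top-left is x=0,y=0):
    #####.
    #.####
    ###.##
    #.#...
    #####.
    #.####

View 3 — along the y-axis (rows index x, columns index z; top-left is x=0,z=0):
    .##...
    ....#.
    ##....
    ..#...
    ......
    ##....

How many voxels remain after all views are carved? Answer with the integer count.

voxel count = 31

full grid |V| = 216
carve view 1 (along x, YZ-mask fill 29/36): 174 voxels remain
carve view 2 (along z, XY-mask fill 27/36): 131 voxels remain
carve view 3 (along y, XZ-mask fill 8/36): 31 voxels remain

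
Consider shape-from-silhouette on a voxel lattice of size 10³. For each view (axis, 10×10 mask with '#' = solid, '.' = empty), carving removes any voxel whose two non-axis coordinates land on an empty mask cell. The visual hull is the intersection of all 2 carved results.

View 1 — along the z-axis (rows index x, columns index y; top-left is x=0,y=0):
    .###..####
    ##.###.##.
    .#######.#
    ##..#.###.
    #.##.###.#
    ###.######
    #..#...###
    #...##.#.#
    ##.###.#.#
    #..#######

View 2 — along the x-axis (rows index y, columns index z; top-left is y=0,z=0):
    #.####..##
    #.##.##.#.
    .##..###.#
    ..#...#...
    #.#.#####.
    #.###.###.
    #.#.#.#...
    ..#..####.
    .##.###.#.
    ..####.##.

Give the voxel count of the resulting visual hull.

initial block: 10^3 = 1000
V1 z: intersect with XY mask (69 set) -- 690 left
V2 x: intersect with YZ mask (56 set) -- 386 left

|visual hull| = 386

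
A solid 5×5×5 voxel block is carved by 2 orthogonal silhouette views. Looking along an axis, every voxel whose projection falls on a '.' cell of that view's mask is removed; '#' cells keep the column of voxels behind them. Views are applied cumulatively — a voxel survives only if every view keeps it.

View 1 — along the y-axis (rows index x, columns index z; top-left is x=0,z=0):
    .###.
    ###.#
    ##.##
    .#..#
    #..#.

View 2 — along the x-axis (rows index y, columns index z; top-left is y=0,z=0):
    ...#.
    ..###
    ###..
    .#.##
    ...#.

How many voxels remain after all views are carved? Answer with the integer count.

|visual hull| = 33

start: 5×5×5 = 125 voxels
V1 y: intersect with XZ mask (15 set) -- 75 left
V2 x: intersect with YZ mask (11 set) -- 33 left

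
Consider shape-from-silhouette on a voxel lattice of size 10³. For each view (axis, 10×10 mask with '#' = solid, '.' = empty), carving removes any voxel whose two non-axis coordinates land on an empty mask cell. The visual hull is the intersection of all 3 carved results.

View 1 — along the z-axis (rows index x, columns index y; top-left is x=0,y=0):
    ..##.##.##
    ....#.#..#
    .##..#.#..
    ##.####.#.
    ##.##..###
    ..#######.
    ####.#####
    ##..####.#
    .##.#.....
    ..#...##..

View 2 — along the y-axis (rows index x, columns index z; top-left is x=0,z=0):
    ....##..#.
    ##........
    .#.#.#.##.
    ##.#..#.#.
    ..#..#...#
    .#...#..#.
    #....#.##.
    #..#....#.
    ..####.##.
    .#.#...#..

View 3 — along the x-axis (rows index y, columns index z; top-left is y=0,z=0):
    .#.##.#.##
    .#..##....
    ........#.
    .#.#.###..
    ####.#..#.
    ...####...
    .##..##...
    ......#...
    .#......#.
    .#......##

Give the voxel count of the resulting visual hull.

before carving: 1000 voxels (10×10×10)
V1 z: intersect with XY mask (56 set) -- 560 left
V2 y: intersect with XZ mask (37 set) -- 205 left
V3 x: intersect with YZ mask (35 set) -- 75 left

voxel count = 75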